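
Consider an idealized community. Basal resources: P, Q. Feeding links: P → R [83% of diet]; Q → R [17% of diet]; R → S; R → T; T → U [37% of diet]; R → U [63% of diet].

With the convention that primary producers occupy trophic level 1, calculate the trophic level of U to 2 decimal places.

R: 1 + (0.83×1 + 0.17×1) = 2
S: 1 + 2 = 3
T: 1 + 2 = 3
U: 1 + (0.37×3 + 0.63×2) = 3.37

3.37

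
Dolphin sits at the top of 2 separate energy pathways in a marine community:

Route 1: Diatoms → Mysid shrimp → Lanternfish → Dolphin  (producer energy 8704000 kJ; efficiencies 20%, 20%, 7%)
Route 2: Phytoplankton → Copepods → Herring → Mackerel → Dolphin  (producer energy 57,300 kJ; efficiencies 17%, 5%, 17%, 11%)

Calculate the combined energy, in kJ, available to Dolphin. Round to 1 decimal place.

24380.3 kJ

Route 1: 8704000 × 0.2 × 0.2 × 0.07 = 24371.2 kJ
Route 2: 57300 × 0.17 × 0.05 × 0.17 × 0.11 = 9.107835 kJ
Total at Dolphin: 24371.2 + 9.107835 = 24380.307835 kJ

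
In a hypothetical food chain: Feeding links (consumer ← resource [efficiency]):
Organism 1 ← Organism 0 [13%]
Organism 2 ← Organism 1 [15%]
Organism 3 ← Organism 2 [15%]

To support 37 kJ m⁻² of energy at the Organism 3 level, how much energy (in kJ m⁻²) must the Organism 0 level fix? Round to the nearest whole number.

Cumulative transfer efficiency: 0.13 × 0.15 × 0.15 = 0.002925
Organism 0 energy = 37 / 0.002925 = 12650 kJ m⁻²

12650 kJ m⁻²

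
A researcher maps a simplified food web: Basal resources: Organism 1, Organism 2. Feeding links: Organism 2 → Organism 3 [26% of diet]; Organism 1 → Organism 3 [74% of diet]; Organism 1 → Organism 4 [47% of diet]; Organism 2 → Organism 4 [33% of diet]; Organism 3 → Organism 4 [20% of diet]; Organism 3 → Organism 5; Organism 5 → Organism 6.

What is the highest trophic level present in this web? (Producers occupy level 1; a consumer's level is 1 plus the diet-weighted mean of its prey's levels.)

Organism 3: 1 + (0.26×1 + 0.74×1) = 2
Organism 4: 1 + (0.47×1 + 0.33×1 + 0.2×2) = 2.2
Organism 5: 1 + 2 = 3
Organism 6: 1 + 3 = 4

4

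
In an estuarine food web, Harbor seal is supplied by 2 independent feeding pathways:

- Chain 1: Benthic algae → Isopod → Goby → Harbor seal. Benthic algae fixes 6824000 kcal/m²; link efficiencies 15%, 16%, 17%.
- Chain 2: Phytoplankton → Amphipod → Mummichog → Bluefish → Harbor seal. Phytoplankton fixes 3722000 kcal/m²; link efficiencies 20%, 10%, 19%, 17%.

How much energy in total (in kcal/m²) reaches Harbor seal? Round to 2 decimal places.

30246.33 kcal/m²

Chain 1: 6824000 × 0.15 × 0.16 × 0.17 = 27841.92 kcal/m²
Chain 2: 3722000 × 0.2 × 0.1 × 0.19 × 0.17 = 2404.412 kcal/m²
Total at Harbor seal: 27841.92 + 2404.412 = 30246.332 kcal/m²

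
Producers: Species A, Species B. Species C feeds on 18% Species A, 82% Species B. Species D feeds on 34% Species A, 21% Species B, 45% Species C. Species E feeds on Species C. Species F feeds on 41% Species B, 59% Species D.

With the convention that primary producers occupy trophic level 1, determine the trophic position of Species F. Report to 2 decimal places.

2.86

Species C: 1 + (0.18×1 + 0.82×1) = 2
Species D: 1 + (0.34×1 + 0.21×1 + 0.45×2) = 2.45
Species E: 1 + 2 = 3
Species F: 1 + (0.41×1 + 0.59×2.45) = 2.8555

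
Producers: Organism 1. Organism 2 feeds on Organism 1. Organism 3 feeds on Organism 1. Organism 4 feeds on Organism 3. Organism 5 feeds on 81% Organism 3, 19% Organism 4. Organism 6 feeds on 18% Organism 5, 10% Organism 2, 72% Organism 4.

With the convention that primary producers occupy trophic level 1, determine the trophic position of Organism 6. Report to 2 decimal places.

Organism 2: 1 + 1 = 2
Organism 3: 1 + 1 = 2
Organism 4: 1 + 2 = 3
Organism 5: 1 + (0.81×2 + 0.19×3) = 3.19
Organism 6: 1 + (0.18×3.19 + 0.1×2 + 0.72×3) = 3.9342

3.93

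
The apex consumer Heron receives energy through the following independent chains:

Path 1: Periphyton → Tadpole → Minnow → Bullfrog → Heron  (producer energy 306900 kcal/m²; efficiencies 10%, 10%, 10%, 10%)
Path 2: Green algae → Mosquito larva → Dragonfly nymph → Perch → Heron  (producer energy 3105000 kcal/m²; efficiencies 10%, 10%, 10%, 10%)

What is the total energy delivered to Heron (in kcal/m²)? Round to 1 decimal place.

Path 1: 306900 × 0.1 × 0.1 × 0.1 × 0.1 = 30.69 kcal/m²
Path 2: 3105000 × 0.1 × 0.1 × 0.1 × 0.1 = 310.5 kcal/m²
Total at Heron: 30.69 + 310.5 = 341.19 kcal/m²

341.2 kcal/m²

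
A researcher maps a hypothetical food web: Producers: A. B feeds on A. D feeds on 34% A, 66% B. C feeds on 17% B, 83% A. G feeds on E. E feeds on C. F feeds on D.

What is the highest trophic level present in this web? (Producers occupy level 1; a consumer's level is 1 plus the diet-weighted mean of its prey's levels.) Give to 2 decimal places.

4.17

B: 1 + 1 = 2
C: 1 + (0.17×2 + 0.83×1) = 2.17
D: 1 + (0.34×1 + 0.66×2) = 2.66
E: 1 + 2.17 = 3.17
F: 1 + 2.66 = 3.66
G: 1 + 3.17 = 4.17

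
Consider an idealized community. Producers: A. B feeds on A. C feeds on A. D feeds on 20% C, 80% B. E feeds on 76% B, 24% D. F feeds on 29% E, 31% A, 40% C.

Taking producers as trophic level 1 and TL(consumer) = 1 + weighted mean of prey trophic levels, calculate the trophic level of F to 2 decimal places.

B: 1 + 1 = 2
C: 1 + 1 = 2
D: 1 + (0.2×2 + 0.8×2) = 3
E: 1 + (0.76×2 + 0.24×3) = 3.24
F: 1 + (0.29×3.24 + 0.31×1 + 0.4×2) = 3.0496

3.05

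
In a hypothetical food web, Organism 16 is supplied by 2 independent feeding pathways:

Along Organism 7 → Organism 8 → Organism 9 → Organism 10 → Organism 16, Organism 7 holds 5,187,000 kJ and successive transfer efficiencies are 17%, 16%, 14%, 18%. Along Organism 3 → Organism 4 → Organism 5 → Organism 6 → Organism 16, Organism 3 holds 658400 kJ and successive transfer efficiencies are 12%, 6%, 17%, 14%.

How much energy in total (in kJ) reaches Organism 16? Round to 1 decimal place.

3668.2 kJ

Via Organism 7: 5187000 × 0.17 × 0.16 × 0.14 × 0.18 = 3555.37728 kJ
Via Organism 3: 658400 × 0.12 × 0.06 × 0.17 × 0.14 = 112.823424 kJ
Total at Organism 16: 3555.37728 + 112.823424 = 3668.200704 kJ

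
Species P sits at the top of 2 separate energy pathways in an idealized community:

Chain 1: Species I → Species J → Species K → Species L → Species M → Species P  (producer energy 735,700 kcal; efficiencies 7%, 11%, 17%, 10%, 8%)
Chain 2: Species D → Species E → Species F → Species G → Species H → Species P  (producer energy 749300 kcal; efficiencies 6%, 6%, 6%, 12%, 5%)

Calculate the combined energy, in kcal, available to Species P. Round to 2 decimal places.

Chain 1: 735700 × 0.07 × 0.11 × 0.17 × 0.1 × 0.08 = 7.7042504 kcal
Chain 2: 749300 × 0.06 × 0.06 × 0.06 × 0.12 × 0.05 = 0.9710928 kcal
Total at Species P: 7.7042504 + 0.9710928 = 8.6753432 kcal

8.68 kcal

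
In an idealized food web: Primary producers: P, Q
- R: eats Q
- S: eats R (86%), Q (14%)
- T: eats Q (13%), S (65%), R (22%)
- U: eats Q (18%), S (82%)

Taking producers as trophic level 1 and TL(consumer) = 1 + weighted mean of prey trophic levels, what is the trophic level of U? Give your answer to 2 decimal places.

R: 1 + 1 = 2
S: 1 + (0.86×2 + 0.14×1) = 2.86
T: 1 + (0.13×1 + 0.65×2.86 + 0.22×2) = 3.429
U: 1 + (0.18×1 + 0.82×2.86) = 3.5252

3.53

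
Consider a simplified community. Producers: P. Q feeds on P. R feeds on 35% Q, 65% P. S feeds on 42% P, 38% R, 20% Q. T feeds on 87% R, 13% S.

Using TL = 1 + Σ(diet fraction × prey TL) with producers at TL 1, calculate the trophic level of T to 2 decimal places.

3.40

Q: 1 + 1 = 2
R: 1 + (0.35×2 + 0.65×1) = 2.35
S: 1 + (0.42×1 + 0.38×2.35 + 0.2×2) = 2.713
T: 1 + (0.87×2.35 + 0.13×2.713) = 3.39719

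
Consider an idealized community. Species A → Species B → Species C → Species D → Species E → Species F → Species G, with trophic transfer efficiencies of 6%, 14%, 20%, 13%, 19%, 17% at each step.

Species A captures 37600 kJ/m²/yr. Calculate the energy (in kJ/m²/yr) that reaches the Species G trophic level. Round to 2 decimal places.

0.27 kJ/m²/yr

Species B: 37600 × 0.06 = 2256 kJ/m²/yr
Species C: 2256 × 0.14 = 315.84 kJ/m²/yr
Species D: 315.84 × 0.2 = 63.168 kJ/m²/yr
Species E: 63.168 × 0.13 = 8.21184 kJ/m²/yr
Species F: 8.21184 × 0.19 = 1.5602496 kJ/m²/yr
Species G: 1.5602496 × 0.17 = 0.265242432 kJ/m²/yr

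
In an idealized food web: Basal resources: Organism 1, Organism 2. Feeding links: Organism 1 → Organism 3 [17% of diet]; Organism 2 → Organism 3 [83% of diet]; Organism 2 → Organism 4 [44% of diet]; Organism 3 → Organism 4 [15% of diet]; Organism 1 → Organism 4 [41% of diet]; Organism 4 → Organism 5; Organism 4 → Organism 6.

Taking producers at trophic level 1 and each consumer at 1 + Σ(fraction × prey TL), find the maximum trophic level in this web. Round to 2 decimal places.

3.15

Organism 3: 1 + (0.17×1 + 0.83×1) = 2
Organism 4: 1 + (0.44×1 + 0.15×2 + 0.41×1) = 2.15
Organism 5: 1 + 2.15 = 3.15
Organism 6: 1 + 2.15 = 3.15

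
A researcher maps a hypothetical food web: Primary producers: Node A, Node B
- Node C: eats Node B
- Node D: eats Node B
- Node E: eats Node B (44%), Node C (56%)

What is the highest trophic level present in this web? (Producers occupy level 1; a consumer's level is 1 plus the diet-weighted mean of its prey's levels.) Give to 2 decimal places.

Node C: 1 + 1 = 2
Node D: 1 + 1 = 2
Node E: 1 + (0.44×1 + 0.56×2) = 2.56

2.56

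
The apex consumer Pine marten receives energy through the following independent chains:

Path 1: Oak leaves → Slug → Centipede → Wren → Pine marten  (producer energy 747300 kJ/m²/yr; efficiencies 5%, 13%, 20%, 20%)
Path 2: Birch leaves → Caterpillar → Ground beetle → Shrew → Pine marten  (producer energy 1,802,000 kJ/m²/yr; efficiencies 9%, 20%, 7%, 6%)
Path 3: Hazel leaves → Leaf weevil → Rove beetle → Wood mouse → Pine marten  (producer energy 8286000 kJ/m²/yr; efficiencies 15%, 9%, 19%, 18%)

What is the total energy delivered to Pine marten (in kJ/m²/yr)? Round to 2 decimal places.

4156.18 kJ/m²/yr

Path 1: 747300 × 0.05 × 0.13 × 0.2 × 0.2 = 194.298 kJ/m²/yr
Path 2: 1802000 × 0.09 × 0.2 × 0.07 × 0.06 = 136.2312 kJ/m²/yr
Path 3: 8286000 × 0.15 × 0.09 × 0.19 × 0.18 = 3825.6462 kJ/m²/yr
Total at Pine marten: 194.298 + 136.2312 + 3825.6462 = 4156.1754 kJ/m²/yr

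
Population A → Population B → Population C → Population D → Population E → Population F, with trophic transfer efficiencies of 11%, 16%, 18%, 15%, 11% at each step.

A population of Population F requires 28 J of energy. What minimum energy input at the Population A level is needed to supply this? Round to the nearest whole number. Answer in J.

535660 J

Cumulative transfer efficiency: 0.11 × 0.16 × 0.18 × 0.15 × 0.11 = 0.000052272
Population A energy = 28 / 0.000052272 = 535660 J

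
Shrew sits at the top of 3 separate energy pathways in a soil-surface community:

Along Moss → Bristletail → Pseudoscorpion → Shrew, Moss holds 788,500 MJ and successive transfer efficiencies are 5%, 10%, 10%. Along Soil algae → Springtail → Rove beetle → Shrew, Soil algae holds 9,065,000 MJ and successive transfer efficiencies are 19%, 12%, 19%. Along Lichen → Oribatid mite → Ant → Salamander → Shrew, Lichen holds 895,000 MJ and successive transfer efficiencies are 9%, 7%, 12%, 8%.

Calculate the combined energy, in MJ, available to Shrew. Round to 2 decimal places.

Via Moss: 788500 × 0.05 × 0.1 × 0.1 = 394.25 MJ
Via Soil algae: 9065000 × 0.19 × 0.12 × 0.19 = 39269.58 MJ
Via Lichen: 895000 × 0.09 × 0.07 × 0.12 × 0.08 = 54.1296 MJ
Total at Shrew: 394.25 + 39269.58 + 54.1296 = 39717.9596 MJ

39717.96 MJ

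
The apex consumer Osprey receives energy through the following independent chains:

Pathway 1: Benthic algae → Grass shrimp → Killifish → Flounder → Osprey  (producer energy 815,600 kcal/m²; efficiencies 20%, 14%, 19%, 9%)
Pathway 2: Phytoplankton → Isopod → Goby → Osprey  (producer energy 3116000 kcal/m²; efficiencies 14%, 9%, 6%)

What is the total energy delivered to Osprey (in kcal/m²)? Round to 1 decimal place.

2746.2 kcal/m²

Pathway 1: 815600 × 0.2 × 0.14 × 0.19 × 0.09 = 390.50928 kcal/m²
Pathway 2: 3116000 × 0.14 × 0.09 × 0.06 = 2355.696 kcal/m²
Total at Osprey: 390.50928 + 2355.696 = 2746.20528 kcal/m²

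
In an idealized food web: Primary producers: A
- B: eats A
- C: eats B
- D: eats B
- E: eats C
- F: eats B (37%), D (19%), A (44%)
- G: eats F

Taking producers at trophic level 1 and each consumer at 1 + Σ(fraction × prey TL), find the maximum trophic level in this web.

B: 1 + 1 = 2
C: 1 + 2 = 3
D: 1 + 2 = 3
E: 1 + 3 = 4
F: 1 + (0.37×2 + 0.19×3 + 0.44×1) = 2.75
G: 1 + 2.75 = 3.75

4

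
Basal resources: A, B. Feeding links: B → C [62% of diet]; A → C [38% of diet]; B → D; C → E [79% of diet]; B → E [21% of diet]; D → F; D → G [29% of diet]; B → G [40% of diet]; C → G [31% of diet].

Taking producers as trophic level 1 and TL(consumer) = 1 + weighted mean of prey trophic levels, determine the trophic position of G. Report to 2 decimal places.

2.60

C: 1 + (0.62×1 + 0.38×1) = 2
D: 1 + 1 = 2
E: 1 + (0.79×2 + 0.21×1) = 2.79
F: 1 + 2 = 3
G: 1 + (0.29×2 + 0.4×1 + 0.31×2) = 2.6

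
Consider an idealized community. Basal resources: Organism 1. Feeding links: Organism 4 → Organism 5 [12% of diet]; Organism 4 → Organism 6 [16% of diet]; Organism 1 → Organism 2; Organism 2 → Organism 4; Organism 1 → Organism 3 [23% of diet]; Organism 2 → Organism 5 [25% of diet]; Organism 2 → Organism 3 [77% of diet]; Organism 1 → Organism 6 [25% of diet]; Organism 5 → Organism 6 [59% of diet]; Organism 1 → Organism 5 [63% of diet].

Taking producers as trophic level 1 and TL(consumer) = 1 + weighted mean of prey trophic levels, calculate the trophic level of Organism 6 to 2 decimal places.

3.20

Organism 2: 1 + 1 = 2
Organism 3: 1 + (0.23×1 + 0.77×2) = 2.77
Organism 4: 1 + 2 = 3
Organism 5: 1 + (0.25×2 + 0.63×1 + 0.12×3) = 2.49
Organism 6: 1 + (0.59×2.49 + 0.16×3 + 0.25×1) = 3.1991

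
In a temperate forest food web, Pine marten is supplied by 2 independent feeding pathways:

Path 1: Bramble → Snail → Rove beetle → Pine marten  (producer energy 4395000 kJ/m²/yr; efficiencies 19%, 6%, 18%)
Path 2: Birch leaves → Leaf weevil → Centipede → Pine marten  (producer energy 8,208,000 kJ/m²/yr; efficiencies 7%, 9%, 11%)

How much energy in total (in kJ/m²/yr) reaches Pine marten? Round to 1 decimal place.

Path 1: 4395000 × 0.19 × 0.06 × 0.18 = 9018.54 kJ/m²/yr
Path 2: 8208000 × 0.07 × 0.09 × 0.11 = 5688.144 kJ/m²/yr
Total at Pine marten: 9018.54 + 5688.144 = 14706.684 kJ/m²/yr

14706.7 kJ/m²/yr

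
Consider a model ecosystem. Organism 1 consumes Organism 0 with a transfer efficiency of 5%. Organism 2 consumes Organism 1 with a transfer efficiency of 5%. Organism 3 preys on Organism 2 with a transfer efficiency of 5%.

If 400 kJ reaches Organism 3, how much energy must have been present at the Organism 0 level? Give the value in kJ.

3200000 kJ

Cumulative transfer efficiency: 0.05 × 0.05 × 0.05 = 0.000125
Organism 0 energy = 400 / 0.000125 = 3200000 kJ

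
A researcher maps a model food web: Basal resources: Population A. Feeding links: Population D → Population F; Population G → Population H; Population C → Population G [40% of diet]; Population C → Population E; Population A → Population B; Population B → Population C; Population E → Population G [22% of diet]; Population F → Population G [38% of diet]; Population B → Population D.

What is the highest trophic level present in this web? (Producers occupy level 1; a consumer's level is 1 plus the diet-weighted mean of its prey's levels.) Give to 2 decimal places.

Population B: 1 + 1 = 2
Population C: 1 + 2 = 3
Population D: 1 + 2 = 3
Population E: 1 + 3 = 4
Population F: 1 + 3 = 4
Population G: 1 + (0.4×3 + 0.38×4 + 0.22×4) = 4.6
Population H: 1 + 4.6 = 5.6

5.60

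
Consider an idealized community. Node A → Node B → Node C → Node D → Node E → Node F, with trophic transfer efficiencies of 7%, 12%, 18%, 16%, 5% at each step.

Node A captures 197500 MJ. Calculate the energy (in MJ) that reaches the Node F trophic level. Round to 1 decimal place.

Node B: 197500 × 0.07 = 13825 MJ
Node C: 13825 × 0.12 = 1659 MJ
Node D: 1659 × 0.18 = 298.62 MJ
Node E: 298.62 × 0.16 = 47.7792 MJ
Node F: 47.7792 × 0.05 = 2.38896 MJ

2.4 MJ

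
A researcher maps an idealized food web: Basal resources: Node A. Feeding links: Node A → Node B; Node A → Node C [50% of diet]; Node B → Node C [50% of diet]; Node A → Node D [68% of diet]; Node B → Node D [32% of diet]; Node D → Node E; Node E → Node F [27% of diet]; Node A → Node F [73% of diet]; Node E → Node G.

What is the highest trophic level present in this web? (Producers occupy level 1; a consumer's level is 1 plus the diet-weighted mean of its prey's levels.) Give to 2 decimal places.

Node B: 1 + 1 = 2
Node C: 1 + (0.5×1 + 0.5×2) = 2.5
Node D: 1 + (0.68×1 + 0.32×2) = 2.32
Node E: 1 + 2.32 = 3.32
Node F: 1 + (0.27×3.32 + 0.73×1) = 2.6264
Node G: 1 + 3.32 = 4.32

4.32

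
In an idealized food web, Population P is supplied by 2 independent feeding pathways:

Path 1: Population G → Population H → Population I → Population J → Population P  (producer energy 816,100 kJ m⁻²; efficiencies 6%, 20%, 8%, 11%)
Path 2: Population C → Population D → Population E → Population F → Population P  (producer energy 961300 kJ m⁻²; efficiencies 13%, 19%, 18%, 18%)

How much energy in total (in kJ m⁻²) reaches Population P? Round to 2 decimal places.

855.49 kJ m⁻²

Path 1: 816100 × 0.06 × 0.2 × 0.08 × 0.11 = 86.18016 kJ m⁻²
Path 2: 961300 × 0.13 × 0.19 × 0.18 × 0.18 = 769.309164 kJ m⁻²
Total at Population P: 86.18016 + 769.309164 = 855.489324 kJ m⁻²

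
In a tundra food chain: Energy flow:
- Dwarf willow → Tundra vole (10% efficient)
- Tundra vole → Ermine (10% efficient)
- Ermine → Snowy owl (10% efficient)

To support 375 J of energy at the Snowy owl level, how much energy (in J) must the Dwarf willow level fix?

Cumulative transfer efficiency: 0.1 × 0.1 × 0.1 = 0.001
Dwarf willow energy = 375 / 0.001 = 375000 J

375000 J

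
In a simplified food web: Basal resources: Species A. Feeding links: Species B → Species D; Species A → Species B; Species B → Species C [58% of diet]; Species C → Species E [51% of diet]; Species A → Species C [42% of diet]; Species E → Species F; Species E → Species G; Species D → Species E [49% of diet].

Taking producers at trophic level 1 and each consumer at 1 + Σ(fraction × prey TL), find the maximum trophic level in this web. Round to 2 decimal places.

Species B: 1 + 1 = 2
Species C: 1 + (0.42×1 + 0.58×2) = 2.58
Species D: 1 + 2 = 3
Species E: 1 + (0.49×3 + 0.51×2.58) = 3.7858
Species F: 1 + 3.7858 = 4.7858
Species G: 1 + 3.7858 = 4.7858

4.79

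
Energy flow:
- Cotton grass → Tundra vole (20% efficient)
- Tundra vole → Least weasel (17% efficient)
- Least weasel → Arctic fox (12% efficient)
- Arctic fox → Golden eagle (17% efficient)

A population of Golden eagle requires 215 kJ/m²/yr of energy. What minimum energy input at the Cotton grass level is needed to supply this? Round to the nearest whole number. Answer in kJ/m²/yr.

309977 kJ/m²/yr

Cumulative transfer efficiency: 0.2 × 0.17 × 0.12 × 0.17 = 0.0006936
Cotton grass energy = 215 / 0.0006936 = 309977 kJ/m²/yr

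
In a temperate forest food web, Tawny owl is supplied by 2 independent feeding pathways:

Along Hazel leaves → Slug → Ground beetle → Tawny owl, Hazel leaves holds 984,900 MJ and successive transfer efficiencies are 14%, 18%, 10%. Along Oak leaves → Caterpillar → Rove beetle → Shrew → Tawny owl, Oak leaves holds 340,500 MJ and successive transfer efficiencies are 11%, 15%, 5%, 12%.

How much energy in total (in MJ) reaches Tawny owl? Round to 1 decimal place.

2515.7 MJ

Via Hazel leaves: 984900 × 0.14 × 0.18 × 0.1 = 2481.948 MJ
Via Oak leaves: 340500 × 0.11 × 0.15 × 0.05 × 0.12 = 33.7095 MJ
Total at Tawny owl: 2481.948 + 33.7095 = 2515.6575 MJ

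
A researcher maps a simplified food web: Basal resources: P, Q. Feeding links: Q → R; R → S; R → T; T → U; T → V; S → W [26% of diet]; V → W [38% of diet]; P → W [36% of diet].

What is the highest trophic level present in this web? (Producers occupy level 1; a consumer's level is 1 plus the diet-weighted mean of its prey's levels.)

R: 1 + 1 = 2
S: 1 + 2 = 3
T: 1 + 2 = 3
U: 1 + 3 = 4
V: 1 + 3 = 4
W: 1 + (0.26×3 + 0.38×4 + 0.36×1) = 3.66

4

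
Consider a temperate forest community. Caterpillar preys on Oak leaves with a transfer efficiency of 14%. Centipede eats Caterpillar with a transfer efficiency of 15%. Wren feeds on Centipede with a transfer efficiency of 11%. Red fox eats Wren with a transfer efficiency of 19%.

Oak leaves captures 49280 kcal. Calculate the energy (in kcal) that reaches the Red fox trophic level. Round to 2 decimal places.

21.63 kcal

Caterpillar: 49280 × 0.14 = 6899.2 kcal
Centipede: 6899.2 × 0.15 = 1034.88 kcal
Wren: 1034.88 × 0.11 = 113.8368 kcal
Red fox: 113.8368 × 0.19 = 21.628992 kcal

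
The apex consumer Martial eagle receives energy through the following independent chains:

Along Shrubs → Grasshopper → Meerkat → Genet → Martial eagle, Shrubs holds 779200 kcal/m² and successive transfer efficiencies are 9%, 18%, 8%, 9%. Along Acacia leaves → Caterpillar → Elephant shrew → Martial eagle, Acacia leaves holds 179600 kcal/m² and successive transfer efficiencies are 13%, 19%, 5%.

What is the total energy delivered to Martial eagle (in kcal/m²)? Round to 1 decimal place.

312.7 kcal/m²

Via Shrubs: 779200 × 0.09 × 0.18 × 0.08 × 0.09 = 90.885888 kcal/m²
Via Acacia leaves: 179600 × 0.13 × 0.19 × 0.05 = 221.806 kcal/m²
Total at Martial eagle: 90.885888 + 221.806 = 312.691888 kcal/m²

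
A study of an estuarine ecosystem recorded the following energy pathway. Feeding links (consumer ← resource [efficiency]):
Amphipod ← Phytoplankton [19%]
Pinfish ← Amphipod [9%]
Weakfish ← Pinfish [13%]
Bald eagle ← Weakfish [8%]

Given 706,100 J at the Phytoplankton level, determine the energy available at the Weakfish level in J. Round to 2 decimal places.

Amphipod: 706100 × 0.19 = 134159 J
Pinfish: 134159 × 0.09 = 12074.31 J
Weakfish: 12074.31 × 0.13 = 1569.6603 J

1569.66 J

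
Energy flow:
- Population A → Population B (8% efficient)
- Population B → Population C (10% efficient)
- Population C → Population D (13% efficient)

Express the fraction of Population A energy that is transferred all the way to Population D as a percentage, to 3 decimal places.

0.104%

Product of link efficiencies: 0.08 × 0.1 × 0.13 = 0.00104
As a percentage: 0.00104 × 100 = 0.104%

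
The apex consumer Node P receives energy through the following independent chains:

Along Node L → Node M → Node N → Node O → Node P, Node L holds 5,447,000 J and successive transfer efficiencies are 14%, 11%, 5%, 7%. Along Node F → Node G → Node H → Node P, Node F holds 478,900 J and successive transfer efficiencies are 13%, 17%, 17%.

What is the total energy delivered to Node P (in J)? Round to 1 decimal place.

Via Node L: 5447000 × 0.14 × 0.11 × 0.05 × 0.07 = 293.5933 J
Via Node F: 478900 × 0.13 × 0.17 × 0.17 = 1799.2273 J
Total at Node P: 293.5933 + 1799.2273 = 2092.8206 J

2092.8 J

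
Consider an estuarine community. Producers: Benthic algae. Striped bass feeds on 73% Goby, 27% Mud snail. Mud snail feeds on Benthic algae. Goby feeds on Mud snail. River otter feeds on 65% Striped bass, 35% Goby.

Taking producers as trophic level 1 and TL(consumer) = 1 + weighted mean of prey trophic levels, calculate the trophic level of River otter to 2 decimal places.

Mud snail: 1 + 1 = 2
Goby: 1 + 2 = 3
Striped bass: 1 + (0.73×3 + 0.27×2) = 3.73
River otter: 1 + (0.65×3.73 + 0.35×3) = 4.4745

4.47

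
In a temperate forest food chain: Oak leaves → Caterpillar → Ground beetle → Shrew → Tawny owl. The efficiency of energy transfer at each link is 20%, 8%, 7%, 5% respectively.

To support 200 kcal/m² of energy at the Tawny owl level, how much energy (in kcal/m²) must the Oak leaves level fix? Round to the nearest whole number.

3571429 kcal/m²

Cumulative transfer efficiency: 0.2 × 0.08 × 0.07 × 0.05 = 0.000056
Oak leaves energy = 200 / 0.000056 = 3571429 kcal/m²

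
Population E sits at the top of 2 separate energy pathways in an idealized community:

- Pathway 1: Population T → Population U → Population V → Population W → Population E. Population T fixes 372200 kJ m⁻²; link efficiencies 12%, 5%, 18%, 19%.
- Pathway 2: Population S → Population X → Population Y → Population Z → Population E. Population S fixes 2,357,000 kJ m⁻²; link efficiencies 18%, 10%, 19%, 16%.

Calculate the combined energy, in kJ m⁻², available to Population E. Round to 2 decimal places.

1366.13 kJ m⁻²

Pathway 1: 372200 × 0.12 × 0.05 × 0.18 × 0.19 = 76.37544 kJ m⁻²
Pathway 2: 2357000 × 0.18 × 0.1 × 0.19 × 0.16 = 1289.7504 kJ m⁻²
Total at Population E: 76.37544 + 1289.7504 = 1366.12584 kJ m⁻²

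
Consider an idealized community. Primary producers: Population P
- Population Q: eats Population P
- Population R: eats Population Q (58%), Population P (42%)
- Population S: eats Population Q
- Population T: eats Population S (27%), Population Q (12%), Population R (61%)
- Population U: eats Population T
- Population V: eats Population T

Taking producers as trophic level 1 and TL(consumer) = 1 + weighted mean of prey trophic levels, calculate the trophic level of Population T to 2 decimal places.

3.62

Population Q: 1 + 1 = 2
Population R: 1 + (0.58×2 + 0.42×1) = 2.58
Population S: 1 + 2 = 3
Population T: 1 + (0.27×3 + 0.12×2 + 0.61×2.58) = 3.6238
Population U: 1 + 3.6238 = 4.6238
Population V: 1 + 3.6238 = 4.6238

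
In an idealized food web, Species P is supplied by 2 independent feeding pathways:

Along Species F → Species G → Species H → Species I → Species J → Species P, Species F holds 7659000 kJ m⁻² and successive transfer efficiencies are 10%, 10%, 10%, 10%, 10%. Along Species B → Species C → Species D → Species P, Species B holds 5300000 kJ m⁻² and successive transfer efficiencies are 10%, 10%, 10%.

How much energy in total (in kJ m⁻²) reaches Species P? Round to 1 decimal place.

Via Species F: 7659000 × 0.1 × 0.1 × 0.1 × 0.1 × 0.1 = 76.59 kJ m⁻²
Via Species B: 5300000 × 0.1 × 0.1 × 0.1 = 5300 kJ m⁻²
Total at Species P: 76.59 + 5300 = 5376.59 kJ m⁻²

5376.6 kJ m⁻²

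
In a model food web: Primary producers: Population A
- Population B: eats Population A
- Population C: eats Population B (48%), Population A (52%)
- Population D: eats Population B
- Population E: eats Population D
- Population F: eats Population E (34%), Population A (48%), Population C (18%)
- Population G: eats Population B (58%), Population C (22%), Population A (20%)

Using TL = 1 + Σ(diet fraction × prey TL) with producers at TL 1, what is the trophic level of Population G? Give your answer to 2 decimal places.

Population B: 1 + 1 = 2
Population C: 1 + (0.48×2 + 0.52×1) = 2.48
Population D: 1 + 2 = 3
Population E: 1 + 3 = 4
Population F: 1 + (0.34×4 + 0.48×1 + 0.18×2.48) = 3.2864
Population G: 1 + (0.58×2 + 0.22×2.48 + 0.2×1) = 2.9056

2.91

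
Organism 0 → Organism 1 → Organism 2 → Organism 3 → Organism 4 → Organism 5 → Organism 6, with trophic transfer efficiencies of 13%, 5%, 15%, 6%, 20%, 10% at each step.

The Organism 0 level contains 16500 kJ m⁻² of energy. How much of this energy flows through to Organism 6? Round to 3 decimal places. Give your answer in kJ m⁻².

0.019 kJ m⁻²

Organism 1: 16500 × 0.13 = 2145 kJ m⁻²
Organism 2: 2145 × 0.05 = 107.25 kJ m⁻²
Organism 3: 107.25 × 0.15 = 16.0875 kJ m⁻²
Organism 4: 16.0875 × 0.06 = 0.96525 kJ m⁻²
Organism 5: 0.96525 × 0.2 = 0.19305 kJ m⁻²
Organism 6: 0.19305 × 0.1 = 0.019305 kJ m⁻²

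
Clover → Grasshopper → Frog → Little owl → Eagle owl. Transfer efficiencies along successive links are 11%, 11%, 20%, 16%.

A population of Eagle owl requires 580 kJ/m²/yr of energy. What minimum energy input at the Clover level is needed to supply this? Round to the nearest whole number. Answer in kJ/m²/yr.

1497934 kJ/m²/yr

Cumulative transfer efficiency: 0.11 × 0.11 × 0.2 × 0.16 = 0.0003872
Clover energy = 580 / 0.0003872 = 1497934 kJ/m²/yr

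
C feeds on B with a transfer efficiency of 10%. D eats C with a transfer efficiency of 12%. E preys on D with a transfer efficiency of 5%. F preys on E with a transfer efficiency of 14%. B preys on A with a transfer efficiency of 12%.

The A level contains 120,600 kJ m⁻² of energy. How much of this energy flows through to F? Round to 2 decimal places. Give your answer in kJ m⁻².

1.22 kJ m⁻²

B: 120600 × 0.12 = 14472 kJ m⁻²
C: 14472 × 0.1 = 1447.2 kJ m⁻²
D: 1447.2 × 0.12 = 173.664 kJ m⁻²
E: 173.664 × 0.05 = 8.6832 kJ m⁻²
F: 8.6832 × 0.14 = 1.215648 kJ m⁻²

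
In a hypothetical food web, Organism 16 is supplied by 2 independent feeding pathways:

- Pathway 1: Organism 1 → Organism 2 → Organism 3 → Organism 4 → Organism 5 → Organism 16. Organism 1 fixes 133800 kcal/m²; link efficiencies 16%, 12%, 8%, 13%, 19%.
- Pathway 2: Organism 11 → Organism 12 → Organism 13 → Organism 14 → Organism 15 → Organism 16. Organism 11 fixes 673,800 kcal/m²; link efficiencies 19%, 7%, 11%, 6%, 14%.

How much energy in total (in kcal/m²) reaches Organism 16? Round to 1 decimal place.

Pathway 1: 133800 × 0.16 × 0.12 × 0.08 × 0.13 × 0.19 = 5.07626496 kcal/m²
Pathway 2: 673800 × 0.19 × 0.07 × 0.11 × 0.06 × 0.14 = 8.28046296 kcal/m²
Total at Organism 16: 5.07626496 + 8.28046296 = 13.35672792 kcal/m²

13.4 kcal/m²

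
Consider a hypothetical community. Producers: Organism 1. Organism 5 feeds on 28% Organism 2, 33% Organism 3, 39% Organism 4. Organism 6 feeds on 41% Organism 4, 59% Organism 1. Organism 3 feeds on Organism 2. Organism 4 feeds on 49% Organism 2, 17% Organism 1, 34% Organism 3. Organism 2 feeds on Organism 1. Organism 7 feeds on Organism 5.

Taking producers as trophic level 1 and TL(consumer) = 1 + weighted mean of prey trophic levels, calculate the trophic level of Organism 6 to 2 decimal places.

2.89

Organism 2: 1 + 1 = 2
Organism 3: 1 + 2 = 3
Organism 4: 1 + (0.49×2 + 0.17×1 + 0.34×3) = 3.17
Organism 5: 1 + (0.28×2 + 0.33×3 + 0.39×3.17) = 3.7863
Organism 6: 1 + (0.41×3.17 + 0.59×1) = 2.8897
Organism 7: 1 + 3.7863 = 4.7863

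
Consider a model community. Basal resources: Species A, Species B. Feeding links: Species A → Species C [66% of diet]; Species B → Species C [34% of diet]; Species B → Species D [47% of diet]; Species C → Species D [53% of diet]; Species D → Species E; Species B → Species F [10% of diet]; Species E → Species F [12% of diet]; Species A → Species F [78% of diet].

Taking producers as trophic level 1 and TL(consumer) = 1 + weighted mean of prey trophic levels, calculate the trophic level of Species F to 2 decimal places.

2.30

Species C: 1 + (0.66×1 + 0.34×1) = 2
Species D: 1 + (0.47×1 + 0.53×2) = 2.53
Species E: 1 + 2.53 = 3.53
Species F: 1 + (0.1×1 + 0.12×3.53 + 0.78×1) = 2.3036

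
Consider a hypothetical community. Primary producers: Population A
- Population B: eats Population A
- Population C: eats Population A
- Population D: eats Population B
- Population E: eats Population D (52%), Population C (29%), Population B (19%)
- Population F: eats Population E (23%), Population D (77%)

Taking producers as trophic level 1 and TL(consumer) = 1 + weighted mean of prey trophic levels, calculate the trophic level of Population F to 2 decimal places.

Population B: 1 + 1 = 2
Population C: 1 + 1 = 2
Population D: 1 + 2 = 3
Population E: 1 + (0.52×3 + 0.29×2 + 0.19×2) = 3.52
Population F: 1 + (0.23×3.52 + 0.77×3) = 4.1196

4.12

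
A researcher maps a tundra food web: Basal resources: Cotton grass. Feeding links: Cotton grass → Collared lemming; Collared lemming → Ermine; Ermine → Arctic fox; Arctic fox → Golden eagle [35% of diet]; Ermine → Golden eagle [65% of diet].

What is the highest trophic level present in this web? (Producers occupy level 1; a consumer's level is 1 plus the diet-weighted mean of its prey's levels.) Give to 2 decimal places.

Collared lemming: 1 + 1 = 2
Ermine: 1 + 2 = 3
Arctic fox: 1 + 3 = 4
Golden eagle: 1 + (0.35×4 + 0.65×3) = 4.35

4.35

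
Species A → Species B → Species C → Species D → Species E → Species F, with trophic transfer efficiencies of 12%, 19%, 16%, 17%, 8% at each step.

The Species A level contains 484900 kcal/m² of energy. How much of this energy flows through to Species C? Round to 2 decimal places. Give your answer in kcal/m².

Species B: 484900 × 0.12 = 58188 kcal/m²
Species C: 58188 × 0.19 = 11055.72 kcal/m²

11055.72 kcal/m²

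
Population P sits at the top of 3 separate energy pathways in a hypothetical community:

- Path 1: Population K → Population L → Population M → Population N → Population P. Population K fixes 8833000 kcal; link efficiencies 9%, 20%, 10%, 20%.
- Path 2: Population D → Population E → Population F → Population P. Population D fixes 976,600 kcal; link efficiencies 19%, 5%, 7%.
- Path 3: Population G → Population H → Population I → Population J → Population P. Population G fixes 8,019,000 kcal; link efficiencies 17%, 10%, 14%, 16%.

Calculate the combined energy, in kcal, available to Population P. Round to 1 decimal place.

6883.0 kcal

Path 1: 8833000 × 0.09 × 0.2 × 0.1 × 0.2 = 3179.88 kcal
Path 2: 976600 × 0.19 × 0.05 × 0.07 = 649.439 kcal
Path 3: 8019000 × 0.17 × 0.1 × 0.14 × 0.16 = 3053.6352 kcal
Total at Population P: 3179.88 + 649.439 + 3053.6352 = 6882.9542 kcal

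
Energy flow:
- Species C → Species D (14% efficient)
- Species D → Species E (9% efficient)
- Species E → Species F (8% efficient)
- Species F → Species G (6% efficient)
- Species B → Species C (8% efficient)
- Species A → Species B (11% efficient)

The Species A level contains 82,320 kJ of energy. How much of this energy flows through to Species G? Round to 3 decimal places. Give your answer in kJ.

0.044 kJ

Species B: 82320 × 0.11 = 9055.2 kJ
Species C: 9055.2 × 0.08 = 724.416 kJ
Species D: 724.416 × 0.14 = 101.41824 kJ
Species E: 101.41824 × 0.09 = 9.1276416 kJ
Species F: 9.1276416 × 0.08 = 0.730211328 kJ
Species G: 0.730211328 × 0.06 = 0.04381267968 kJ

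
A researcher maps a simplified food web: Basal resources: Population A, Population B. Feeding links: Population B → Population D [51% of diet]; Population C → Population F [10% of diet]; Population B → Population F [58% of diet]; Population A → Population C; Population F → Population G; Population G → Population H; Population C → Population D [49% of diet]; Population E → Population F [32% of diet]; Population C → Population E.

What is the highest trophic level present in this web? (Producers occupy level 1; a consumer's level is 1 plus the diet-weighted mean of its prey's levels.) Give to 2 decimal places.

4.74

Population C: 1 + 1 = 2
Population D: 1 + (0.51×1 + 0.49×2) = 2.49
Population E: 1 + 2 = 3
Population F: 1 + (0.1×2 + 0.58×1 + 0.32×3) = 2.74
Population G: 1 + 2.74 = 3.74
Population H: 1 + 3.74 = 4.74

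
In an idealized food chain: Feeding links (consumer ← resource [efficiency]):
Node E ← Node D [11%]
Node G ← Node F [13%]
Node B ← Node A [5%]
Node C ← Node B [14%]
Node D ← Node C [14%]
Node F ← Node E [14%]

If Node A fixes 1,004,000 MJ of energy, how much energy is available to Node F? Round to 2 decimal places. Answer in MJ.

Node B: 1004000 × 0.05 = 50200 MJ
Node C: 50200 × 0.14 = 7028 MJ
Node D: 7028 × 0.14 = 983.92 MJ
Node E: 983.92 × 0.11 = 108.2312 MJ
Node F: 108.2312 × 0.14 = 15.152368 MJ

15.15 MJ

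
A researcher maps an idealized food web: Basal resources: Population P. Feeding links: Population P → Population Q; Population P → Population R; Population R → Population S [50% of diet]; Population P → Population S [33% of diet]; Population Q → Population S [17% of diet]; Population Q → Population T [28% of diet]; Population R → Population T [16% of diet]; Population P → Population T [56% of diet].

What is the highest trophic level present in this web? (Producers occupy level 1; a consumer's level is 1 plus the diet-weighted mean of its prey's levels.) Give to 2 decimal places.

Population Q: 1 + 1 = 2
Population R: 1 + 1 = 2
Population S: 1 + (0.5×2 + 0.33×1 + 0.17×2) = 2.67
Population T: 1 + (0.28×2 + 0.16×2 + 0.56×1) = 2.44

2.67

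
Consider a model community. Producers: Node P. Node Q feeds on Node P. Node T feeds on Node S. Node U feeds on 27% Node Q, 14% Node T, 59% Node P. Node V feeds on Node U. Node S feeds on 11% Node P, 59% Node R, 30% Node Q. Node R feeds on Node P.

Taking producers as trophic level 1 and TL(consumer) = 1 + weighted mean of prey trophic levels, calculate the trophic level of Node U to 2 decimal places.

2.67

Node Q: 1 + 1 = 2
Node R: 1 + 1 = 2
Node S: 1 + (0.11×1 + 0.59×2 + 0.3×2) = 2.89
Node T: 1 + 2.89 = 3.89
Node U: 1 + (0.27×2 + 0.14×3.89 + 0.59×1) = 2.6746
Node V: 1 + 2.6746 = 3.6746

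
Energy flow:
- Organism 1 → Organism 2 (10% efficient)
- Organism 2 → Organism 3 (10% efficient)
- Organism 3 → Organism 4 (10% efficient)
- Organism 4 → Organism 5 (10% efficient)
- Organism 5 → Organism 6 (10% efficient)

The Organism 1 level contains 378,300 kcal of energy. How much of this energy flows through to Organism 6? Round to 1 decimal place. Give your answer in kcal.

3.8 kcal

Organism 2: 378300 × 0.1 = 37830 kcal
Organism 3: 37830 × 0.1 = 3783 kcal
Organism 4: 3783 × 0.1 = 378.3 kcal
Organism 5: 378.3 × 0.1 = 37.83 kcal
Organism 6: 37.83 × 0.1 = 3.783 kcal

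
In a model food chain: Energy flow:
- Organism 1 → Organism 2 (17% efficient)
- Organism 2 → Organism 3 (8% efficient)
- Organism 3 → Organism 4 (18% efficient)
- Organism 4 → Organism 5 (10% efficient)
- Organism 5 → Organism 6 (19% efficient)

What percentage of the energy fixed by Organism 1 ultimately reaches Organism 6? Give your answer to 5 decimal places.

Product of link efficiencies: 0.17 × 0.08 × 0.18 × 0.1 × 0.19 = 0.000046512
As a percentage: 0.000046512 × 100 = 0.00465%

0.00465%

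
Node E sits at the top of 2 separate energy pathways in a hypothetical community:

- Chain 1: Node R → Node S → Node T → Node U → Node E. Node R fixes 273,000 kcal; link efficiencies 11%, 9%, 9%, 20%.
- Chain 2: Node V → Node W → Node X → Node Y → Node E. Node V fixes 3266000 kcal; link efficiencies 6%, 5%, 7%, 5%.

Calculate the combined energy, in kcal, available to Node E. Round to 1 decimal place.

Chain 1: 273000 × 0.11 × 0.09 × 0.09 × 0.2 = 48.6486 kcal
Chain 2: 3266000 × 0.06 × 0.05 × 0.07 × 0.05 = 34.293 kcal
Total at Node E: 48.6486 + 34.293 = 82.9416 kcal

82.9 kcal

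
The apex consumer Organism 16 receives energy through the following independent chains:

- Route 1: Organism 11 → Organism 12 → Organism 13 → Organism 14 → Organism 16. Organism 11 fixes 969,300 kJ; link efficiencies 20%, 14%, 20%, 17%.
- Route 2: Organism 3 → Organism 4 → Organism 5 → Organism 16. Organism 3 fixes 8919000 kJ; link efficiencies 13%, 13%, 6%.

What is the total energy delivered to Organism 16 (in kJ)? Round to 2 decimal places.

Route 1: 969300 × 0.2 × 0.14 × 0.2 × 0.17 = 922.7736 kJ
Route 2: 8919000 × 0.13 × 0.13 × 0.06 = 9043.866 kJ
Total at Organism 16: 922.7736 + 9043.866 = 9966.6396 kJ

9966.64 kJ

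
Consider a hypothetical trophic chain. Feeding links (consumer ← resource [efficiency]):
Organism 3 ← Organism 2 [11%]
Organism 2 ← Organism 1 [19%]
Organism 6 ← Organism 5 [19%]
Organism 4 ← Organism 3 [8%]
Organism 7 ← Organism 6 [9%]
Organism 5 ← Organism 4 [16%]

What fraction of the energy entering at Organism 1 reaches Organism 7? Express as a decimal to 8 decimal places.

0.00000457

Product of link efficiencies: 0.19 × 0.11 × 0.08 × 0.16 × 0.19 × 0.09 = 0.000004574592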